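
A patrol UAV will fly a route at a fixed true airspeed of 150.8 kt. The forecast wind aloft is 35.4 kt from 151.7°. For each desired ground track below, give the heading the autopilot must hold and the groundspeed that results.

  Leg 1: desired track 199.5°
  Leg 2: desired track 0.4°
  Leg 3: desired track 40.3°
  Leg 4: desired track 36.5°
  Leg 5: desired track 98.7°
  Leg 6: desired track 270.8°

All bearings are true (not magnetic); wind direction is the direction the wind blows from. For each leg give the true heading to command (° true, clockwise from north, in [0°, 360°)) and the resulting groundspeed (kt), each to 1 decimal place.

Leg 1: desired track 199.5°; wind correction -10.0° → command heading 189.5°, groundspeed 124.7 kt
Leg 2: desired track 0.4°; wind correction +6.5° → command heading 6.9°, groundspeed 180.9 kt
Leg 3: desired track 40.3°; wind correction +12.6° → command heading 52.9°, groundspeed 160.1 kt
Leg 4: desired track 36.5°; wind correction +12.3° → command heading 48.8°, groundspeed 162.4 kt
Leg 5: desired track 98.7°; wind correction +10.8° → command heading 109.5°, groundspeed 126.8 kt
Leg 6: desired track 270.8°; wind correction -11.8° → command heading 259.0°, groundspeed 164.8 kt

Leg 1: heading=189.5°, groundspeed=124.7 kt
Leg 2: heading=6.9°, groundspeed=180.9 kt
Leg 3: heading=52.9°, groundspeed=160.1 kt
Leg 4: heading=48.8°, groundspeed=162.4 kt
Leg 5: heading=109.5°, groundspeed=126.8 kt
Leg 6: heading=259.0°, groundspeed=164.8 kt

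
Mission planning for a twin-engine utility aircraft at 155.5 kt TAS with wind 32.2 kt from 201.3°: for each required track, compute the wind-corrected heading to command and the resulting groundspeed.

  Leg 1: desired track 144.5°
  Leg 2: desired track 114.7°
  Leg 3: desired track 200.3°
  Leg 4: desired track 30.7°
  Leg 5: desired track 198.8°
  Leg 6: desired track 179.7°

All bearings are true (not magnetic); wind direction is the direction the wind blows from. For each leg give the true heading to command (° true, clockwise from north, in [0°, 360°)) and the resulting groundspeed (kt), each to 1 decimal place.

Leg 1: desired track 144.5°; wind correction +10.0° → command heading 154.5°, groundspeed 135.5 kt
Leg 2: desired track 114.7°; wind correction +11.9° → command heading 126.6°, groundspeed 150.2 kt
Leg 3: desired track 200.3°; wind correction +0.2° → command heading 200.5°, groundspeed 123.3 kt
Leg 4: desired track 30.7°; wind correction +1.9° → command heading 32.6°, groundspeed 187.2 kt
Leg 5: desired track 198.8°; wind correction +0.5° → command heading 199.3°, groundspeed 123.3 kt
Leg 6: desired track 179.7°; wind correction +4.4° → command heading 184.1°, groundspeed 125.1 kt

Leg 1: heading=154.5°, groundspeed=135.5 kt
Leg 2: heading=126.6°, groundspeed=150.2 kt
Leg 3: heading=200.5°, groundspeed=123.3 kt
Leg 4: heading=32.6°, groundspeed=187.2 kt
Leg 5: heading=199.3°, groundspeed=123.3 kt
Leg 6: heading=184.1°, groundspeed=125.1 kt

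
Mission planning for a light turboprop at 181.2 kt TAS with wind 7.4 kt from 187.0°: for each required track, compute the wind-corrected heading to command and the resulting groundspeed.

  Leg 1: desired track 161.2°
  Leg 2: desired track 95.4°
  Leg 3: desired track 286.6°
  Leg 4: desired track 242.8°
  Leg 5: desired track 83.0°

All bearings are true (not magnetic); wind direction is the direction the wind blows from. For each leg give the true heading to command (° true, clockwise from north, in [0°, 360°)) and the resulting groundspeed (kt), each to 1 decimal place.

Leg 1: desired track 161.2°; wind correction +1.0° → command heading 162.2°, groundspeed 174.5 kt
Leg 2: desired track 95.4°; wind correction +2.3° → command heading 97.7°, groundspeed 181.3 kt
Leg 3: desired track 286.6°; wind correction -2.3° → command heading 284.3°, groundspeed 182.3 kt
Leg 4: desired track 242.8°; wind correction -1.9° → command heading 240.9°, groundspeed 176.9 kt
Leg 5: desired track 83.0°; wind correction +2.3° → command heading 85.3°, groundspeed 182.8 kt

Leg 1: heading=162.2°, groundspeed=174.5 kt
Leg 2: heading=97.7°, groundspeed=181.3 kt
Leg 3: heading=284.3°, groundspeed=182.3 kt
Leg 4: heading=240.9°, groundspeed=176.9 kt
Leg 5: heading=85.3°, groundspeed=182.8 kt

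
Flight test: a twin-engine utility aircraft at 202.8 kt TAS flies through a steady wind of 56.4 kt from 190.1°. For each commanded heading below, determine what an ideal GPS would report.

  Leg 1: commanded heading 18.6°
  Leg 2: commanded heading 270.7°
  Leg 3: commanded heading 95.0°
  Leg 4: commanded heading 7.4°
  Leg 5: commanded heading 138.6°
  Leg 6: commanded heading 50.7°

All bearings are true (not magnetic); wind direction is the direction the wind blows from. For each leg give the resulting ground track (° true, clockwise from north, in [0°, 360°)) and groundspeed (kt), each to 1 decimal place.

Leg 1: heading 18.6°; drift -1.8° → track 16.8°, groundspeed 258.7 kt
Leg 2: heading 270.7°; drift +16.0° → track 286.7°, groundspeed 201.4 kt
Leg 3: heading 95.0°; drift -15.1° → track 79.9°, groundspeed 215.3 kt
Leg 4: heading 7.4°; drift +0.6° → track 8.0°, groundspeed 259.2 kt
Leg 5: heading 138.6°; drift -14.7° → track 123.9°, groundspeed 173.4 kt
Leg 6: heading 50.7°; drift -8.5° → track 42.2°, groundspeed 248.4 kt

Leg 1: track=16.8°, groundspeed=258.7 kt
Leg 2: track=286.7°, groundspeed=201.4 kt
Leg 3: track=79.9°, groundspeed=215.3 kt
Leg 4: track=8.0°, groundspeed=259.2 kt
Leg 5: track=123.9°, groundspeed=173.4 kt
Leg 6: track=42.2°, groundspeed=248.4 kt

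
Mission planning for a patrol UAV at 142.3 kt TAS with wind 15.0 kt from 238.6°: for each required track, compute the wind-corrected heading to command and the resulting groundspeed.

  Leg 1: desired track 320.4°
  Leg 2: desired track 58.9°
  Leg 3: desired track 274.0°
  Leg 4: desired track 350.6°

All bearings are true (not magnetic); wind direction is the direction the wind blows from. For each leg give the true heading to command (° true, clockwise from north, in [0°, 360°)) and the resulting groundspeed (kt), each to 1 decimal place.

Leg 1: desired track 320.4°; wind correction -6.0° → command heading 314.4°, groundspeed 139.4 kt
Leg 2: desired track 58.9°; wind correction +0.0° → command heading 58.9°, groundspeed 157.3 kt
Leg 3: desired track 274.0°; wind correction -3.5° → command heading 270.5°, groundspeed 129.8 kt
Leg 4: desired track 350.6°; wind correction -5.6° → command heading 345.0°, groundspeed 147.2 kt

Leg 1: heading=314.4°, groundspeed=139.4 kt
Leg 2: heading=58.9°, groundspeed=157.3 kt
Leg 3: heading=270.5°, groundspeed=129.8 kt
Leg 4: heading=345.0°, groundspeed=147.2 kt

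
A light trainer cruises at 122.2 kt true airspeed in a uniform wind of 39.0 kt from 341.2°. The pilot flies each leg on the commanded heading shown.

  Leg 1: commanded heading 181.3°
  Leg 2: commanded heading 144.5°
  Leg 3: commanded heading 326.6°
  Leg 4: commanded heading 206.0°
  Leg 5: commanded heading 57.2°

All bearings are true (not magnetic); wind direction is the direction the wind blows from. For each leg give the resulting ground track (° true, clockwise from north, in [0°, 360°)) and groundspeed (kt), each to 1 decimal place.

Leg 1: track=176.5°, groundspeed=159.4 kt
Leg 2: track=148.5°, groundspeed=159.9 kt
Leg 3: track=320.0°, groundspeed=85.0 kt
Leg 4: track=195.6°, groundspeed=152.4 kt
Leg 5: track=75.8°, groundspeed=118.9 kt

Leg 1: heading 181.3°; drift -4.8° → track 176.5°, groundspeed 159.4 kt
Leg 2: heading 144.5°; drift +4.0° → track 148.5°, groundspeed 159.9 kt
Leg 3: heading 326.6°; drift -6.6° → track 320.0°, groundspeed 85.0 kt
Leg 4: heading 206.0°; drift -10.4° → track 195.6°, groundspeed 152.4 kt
Leg 5: heading 57.2°; drift +18.6° → track 75.8°, groundspeed 118.9 kt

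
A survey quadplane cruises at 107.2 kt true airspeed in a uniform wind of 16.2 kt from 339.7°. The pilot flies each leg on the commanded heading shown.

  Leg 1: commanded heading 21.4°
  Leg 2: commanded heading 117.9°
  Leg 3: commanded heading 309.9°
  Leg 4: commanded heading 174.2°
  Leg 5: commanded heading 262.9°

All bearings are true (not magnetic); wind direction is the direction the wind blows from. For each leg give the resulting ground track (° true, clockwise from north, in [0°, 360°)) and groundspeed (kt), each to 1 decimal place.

Leg 1: heading 21.4°; drift +6.5° → track 27.9°, groundspeed 95.7 kt
Leg 2: heading 117.9°; drift +5.2° → track 123.1°, groundspeed 119.8 kt
Leg 3: heading 309.9°; drift -4.9° → track 305.0°, groundspeed 93.5 kt
Leg 4: heading 174.2°; drift -1.9° → track 172.3°, groundspeed 123.0 kt
Leg 5: heading 262.9°; drift -8.7° → track 254.2°, groundspeed 104.7 kt

Leg 1: track=27.9°, groundspeed=95.7 kt
Leg 2: track=123.1°, groundspeed=119.8 kt
Leg 3: track=305.0°, groundspeed=93.5 kt
Leg 4: track=172.3°, groundspeed=123.0 kt
Leg 5: track=254.2°, groundspeed=104.7 kt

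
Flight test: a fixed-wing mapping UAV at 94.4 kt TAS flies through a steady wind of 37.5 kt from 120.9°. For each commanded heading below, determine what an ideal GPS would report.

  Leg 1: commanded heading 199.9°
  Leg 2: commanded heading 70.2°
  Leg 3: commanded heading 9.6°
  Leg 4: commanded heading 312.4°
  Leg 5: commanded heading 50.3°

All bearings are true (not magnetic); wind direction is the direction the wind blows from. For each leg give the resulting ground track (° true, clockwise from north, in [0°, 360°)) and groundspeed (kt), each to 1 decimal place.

Leg 1: track=222.8°, groundspeed=94.7 kt
Leg 2: track=47.9°, groundspeed=76.4 kt
Leg 3: track=351.7°, groundspeed=113.5 kt
Leg 4: track=309.1°, groundspeed=131.4 kt
Leg 5: track=27.0°, groundspeed=89.3 kt

Leg 1: heading 199.9°; drift +22.9° → track 222.8°, groundspeed 94.7 kt
Leg 2: heading 70.2°; drift -22.3° → track 47.9°, groundspeed 76.4 kt
Leg 3: heading 9.6°; drift -17.9° → track 351.7°, groundspeed 113.5 kt
Leg 4: heading 312.4°; drift -3.3° → track 309.1°, groundspeed 131.4 kt
Leg 5: heading 50.3°; drift -23.3° → track 27.0°, groundspeed 89.3 kt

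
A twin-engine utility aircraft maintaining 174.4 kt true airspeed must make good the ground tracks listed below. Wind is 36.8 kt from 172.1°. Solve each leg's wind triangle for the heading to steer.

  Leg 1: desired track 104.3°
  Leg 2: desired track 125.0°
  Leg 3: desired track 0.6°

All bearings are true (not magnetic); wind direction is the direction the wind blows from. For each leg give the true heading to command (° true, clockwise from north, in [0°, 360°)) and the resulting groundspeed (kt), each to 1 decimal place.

Leg 1: desired track 104.3°; wind correction +11.3° → command heading 115.6°, groundspeed 157.1 kt
Leg 2: desired track 125.0°; wind correction +8.9° → command heading 133.9°, groundspeed 147.3 kt
Leg 3: desired track 0.6°; wind correction +1.8° → command heading 2.4°, groundspeed 210.7 kt

Leg 1: heading=115.6°, groundspeed=157.1 kt
Leg 2: heading=133.9°, groundspeed=147.3 kt
Leg 3: heading=2.4°, groundspeed=210.7 kt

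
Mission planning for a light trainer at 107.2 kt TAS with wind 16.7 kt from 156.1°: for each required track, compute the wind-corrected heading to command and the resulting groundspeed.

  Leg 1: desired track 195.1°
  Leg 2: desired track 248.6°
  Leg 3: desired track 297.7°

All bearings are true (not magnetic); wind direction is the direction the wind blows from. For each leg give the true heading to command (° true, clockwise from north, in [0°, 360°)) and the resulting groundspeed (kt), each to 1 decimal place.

Leg 1: heading=189.5°, groundspeed=93.7 kt
Leg 2: heading=239.6°, groundspeed=106.6 kt
Leg 3: heading=292.1°, groundspeed=119.8 kt

Leg 1: desired track 195.1°; wind correction -5.6° → command heading 189.5°, groundspeed 93.7 kt
Leg 2: desired track 248.6°; wind correction -9.0° → command heading 239.6°, groundspeed 106.6 kt
Leg 3: desired track 297.7°; wind correction -5.6° → command heading 292.1°, groundspeed 119.8 kt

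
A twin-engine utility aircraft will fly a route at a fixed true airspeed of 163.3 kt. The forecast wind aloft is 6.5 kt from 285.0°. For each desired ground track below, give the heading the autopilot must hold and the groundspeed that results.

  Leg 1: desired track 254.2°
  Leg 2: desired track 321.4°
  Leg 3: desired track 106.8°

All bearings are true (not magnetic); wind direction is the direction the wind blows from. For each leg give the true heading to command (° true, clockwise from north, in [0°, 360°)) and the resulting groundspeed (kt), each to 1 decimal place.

Leg 1: desired track 254.2°; wind correction +1.2° → command heading 255.4°, groundspeed 157.7 kt
Leg 2: desired track 321.4°; wind correction -1.4° → command heading 320.0°, groundspeed 158.0 kt
Leg 3: desired track 106.8°; wind correction +0.1° → command heading 106.9°, groundspeed 169.8 kt

Leg 1: heading=255.4°, groundspeed=157.7 kt
Leg 2: heading=320.0°, groundspeed=158.0 kt
Leg 3: heading=106.9°, groundspeed=169.8 kt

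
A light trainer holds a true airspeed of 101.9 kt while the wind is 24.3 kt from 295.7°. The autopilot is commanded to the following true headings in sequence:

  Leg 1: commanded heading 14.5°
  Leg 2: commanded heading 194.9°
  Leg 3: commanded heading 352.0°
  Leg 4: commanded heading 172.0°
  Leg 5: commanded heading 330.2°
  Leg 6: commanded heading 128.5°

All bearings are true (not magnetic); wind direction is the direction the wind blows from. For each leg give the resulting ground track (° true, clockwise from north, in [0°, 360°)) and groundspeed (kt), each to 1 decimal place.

Leg 1: track=28.3°, groundspeed=100.1 kt
Leg 2: track=182.3°, groundspeed=109.1 kt
Leg 3: track=4.9°, groundspeed=90.7 kt
Leg 4: track=162.1°, groundspeed=117.1 kt
Leg 5: track=339.7°, groundspeed=83.0 kt
Leg 6: track=126.0°, groundspeed=125.7 kt

Leg 1: heading 14.5°; drift +13.8° → track 28.3°, groundspeed 100.1 kt
Leg 2: heading 194.9°; drift -12.6° → track 182.3°, groundspeed 109.1 kt
Leg 3: heading 352.0°; drift +12.9° → track 4.9°, groundspeed 90.7 kt
Leg 4: heading 172.0°; drift -9.9° → track 162.1°, groundspeed 117.1 kt
Leg 5: heading 330.2°; drift +9.5° → track 339.7°, groundspeed 83.0 kt
Leg 6: heading 128.5°; drift -2.5° → track 126.0°, groundspeed 125.7 kt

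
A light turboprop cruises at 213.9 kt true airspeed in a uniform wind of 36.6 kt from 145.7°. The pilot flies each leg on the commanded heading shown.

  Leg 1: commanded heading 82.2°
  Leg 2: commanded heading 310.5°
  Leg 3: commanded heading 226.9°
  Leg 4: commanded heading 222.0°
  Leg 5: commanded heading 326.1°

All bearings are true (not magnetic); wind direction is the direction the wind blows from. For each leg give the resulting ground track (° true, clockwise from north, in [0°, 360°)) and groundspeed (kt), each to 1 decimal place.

Leg 1: track=72.8°, groundspeed=200.3 kt
Leg 2: track=312.7°, groundspeed=249.4 kt
Leg 3: track=236.8°, groundspeed=211.4 kt
Leg 4: track=231.8°, groundspeed=208.3 kt
Leg 5: track=326.0°, groundspeed=250.5 kt

Leg 1: heading 82.2°; drift -9.4° → track 72.8°, groundspeed 200.3 kt
Leg 2: heading 310.5°; drift +2.2° → track 312.7°, groundspeed 249.4 kt
Leg 3: heading 226.9°; drift +9.9° → track 236.8°, groundspeed 211.4 kt
Leg 4: heading 222.0°; drift +9.8° → track 231.8°, groundspeed 208.3 kt
Leg 5: heading 326.1°; drift -0.1° → track 326.0°, groundspeed 250.5 kt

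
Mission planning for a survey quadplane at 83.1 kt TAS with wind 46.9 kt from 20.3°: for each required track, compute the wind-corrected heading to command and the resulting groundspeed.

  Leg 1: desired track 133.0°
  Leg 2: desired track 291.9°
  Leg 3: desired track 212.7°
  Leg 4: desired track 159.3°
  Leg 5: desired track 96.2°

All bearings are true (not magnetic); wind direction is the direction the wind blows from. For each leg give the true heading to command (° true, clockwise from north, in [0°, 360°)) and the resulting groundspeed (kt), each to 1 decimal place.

Leg 1: heading=101.6°, groundspeed=89.0 kt
Leg 2: heading=326.2°, groundspeed=67.3 kt
Leg 3: heading=219.7°, groundspeed=128.3 kt
Leg 4: heading=137.6°, groundspeed=112.6 kt
Leg 5: heading=63.0°, groundspeed=58.1 kt

Leg 1: desired track 133.0°; wind correction -31.4° → command heading 101.6°, groundspeed 89.0 kt
Leg 2: desired track 291.9°; wind correction +34.3° → command heading 326.2°, groundspeed 67.3 kt
Leg 3: desired track 212.7°; wind correction +7.0° → command heading 219.7°, groundspeed 128.3 kt
Leg 4: desired track 159.3°; wind correction -21.7° → command heading 137.6°, groundspeed 112.6 kt
Leg 5: desired track 96.2°; wind correction -33.2° → command heading 63.0°, groundspeed 58.1 kt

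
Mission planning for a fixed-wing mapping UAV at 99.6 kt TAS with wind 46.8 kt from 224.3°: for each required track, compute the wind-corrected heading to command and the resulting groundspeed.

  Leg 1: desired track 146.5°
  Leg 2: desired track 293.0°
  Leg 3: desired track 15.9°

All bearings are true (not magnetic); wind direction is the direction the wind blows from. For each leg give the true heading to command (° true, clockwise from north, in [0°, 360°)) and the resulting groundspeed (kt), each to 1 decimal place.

Leg 1: desired track 146.5°; wind correction +27.3° → command heading 173.8°, groundspeed 78.6 kt
Leg 2: desired track 293.0°; wind correction -26.0° → command heading 267.0°, groundspeed 72.5 kt
Leg 3: desired track 15.9°; wind correction -12.9° → command heading 3.0°, groundspeed 138.2 kt

Leg 1: heading=173.8°, groundspeed=78.6 kt
Leg 2: heading=267.0°, groundspeed=72.5 kt
Leg 3: heading=3.0°, groundspeed=138.2 kt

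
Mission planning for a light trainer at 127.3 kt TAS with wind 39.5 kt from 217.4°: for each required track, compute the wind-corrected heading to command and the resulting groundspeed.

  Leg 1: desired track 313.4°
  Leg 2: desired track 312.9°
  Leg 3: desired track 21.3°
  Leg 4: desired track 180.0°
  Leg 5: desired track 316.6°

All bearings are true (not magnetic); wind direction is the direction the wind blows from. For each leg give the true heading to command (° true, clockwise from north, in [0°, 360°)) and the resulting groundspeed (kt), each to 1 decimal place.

Leg 1: desired track 313.4°; wind correction -18.0° → command heading 295.4°, groundspeed 125.2 kt
Leg 2: desired track 312.9°; wind correction -18.0° → command heading 294.9°, groundspeed 124.9 kt
Leg 3: desired track 21.3°; wind correction -4.9° → command heading 16.4°, groundspeed 164.8 kt
Leg 4: desired track 180.0°; wind correction +10.9° → command heading 190.9°, groundspeed 93.6 kt
Leg 5: desired track 316.6°; wind correction -17.8° → command heading 298.8°, groundspeed 127.5 kt

Leg 1: heading=295.4°, groundspeed=125.2 kt
Leg 2: heading=294.9°, groundspeed=124.9 kt
Leg 3: heading=16.4°, groundspeed=164.8 kt
Leg 4: heading=190.9°, groundspeed=93.6 kt
Leg 5: heading=298.8°, groundspeed=127.5 kt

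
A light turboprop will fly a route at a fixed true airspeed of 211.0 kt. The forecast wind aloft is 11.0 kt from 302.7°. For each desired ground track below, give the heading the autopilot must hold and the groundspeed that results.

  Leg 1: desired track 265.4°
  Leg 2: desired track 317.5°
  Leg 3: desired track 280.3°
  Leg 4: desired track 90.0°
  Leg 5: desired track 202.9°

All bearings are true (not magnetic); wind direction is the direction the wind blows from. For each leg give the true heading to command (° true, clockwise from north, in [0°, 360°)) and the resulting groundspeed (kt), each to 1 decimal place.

Leg 1: desired track 265.4°; wind correction +1.8° → command heading 267.2°, groundspeed 202.1 kt
Leg 2: desired track 317.5°; wind correction -0.8° → command heading 316.7°, groundspeed 200.3 kt
Leg 3: desired track 280.3°; wind correction +1.1° → command heading 281.4°, groundspeed 200.8 kt
Leg 4: desired track 90.0°; wind correction -1.6° → command heading 88.4°, groundspeed 220.2 kt
Leg 5: desired track 202.9°; wind correction +2.9° → command heading 205.8°, groundspeed 212.6 kt

Leg 1: heading=267.2°, groundspeed=202.1 kt
Leg 2: heading=316.7°, groundspeed=200.3 kt
Leg 3: heading=281.4°, groundspeed=200.8 kt
Leg 4: heading=88.4°, groundspeed=220.2 kt
Leg 5: heading=205.8°, groundspeed=212.6 kt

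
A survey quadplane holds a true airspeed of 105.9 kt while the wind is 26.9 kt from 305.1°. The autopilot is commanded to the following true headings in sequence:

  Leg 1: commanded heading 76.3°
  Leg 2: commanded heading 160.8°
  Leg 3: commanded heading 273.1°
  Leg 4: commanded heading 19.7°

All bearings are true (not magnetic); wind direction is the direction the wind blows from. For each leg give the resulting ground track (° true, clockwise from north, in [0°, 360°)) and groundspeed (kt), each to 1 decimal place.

Leg 1: track=85.6°, groundspeed=125.3 kt
Leg 2: track=153.8°, groundspeed=128.7 kt
Leg 3: track=263.4°, groundspeed=84.3 kt
Leg 4: track=34.4°, groundspeed=102.1 kt

Leg 1: heading 76.3°; drift +9.3° → track 85.6°, groundspeed 125.3 kt
Leg 2: heading 160.8°; drift -7.0° → track 153.8°, groundspeed 128.7 kt
Leg 3: heading 273.1°; drift -9.7° → track 263.4°, groundspeed 84.3 kt
Leg 4: heading 19.7°; drift +14.7° → track 34.4°, groundspeed 102.1 kt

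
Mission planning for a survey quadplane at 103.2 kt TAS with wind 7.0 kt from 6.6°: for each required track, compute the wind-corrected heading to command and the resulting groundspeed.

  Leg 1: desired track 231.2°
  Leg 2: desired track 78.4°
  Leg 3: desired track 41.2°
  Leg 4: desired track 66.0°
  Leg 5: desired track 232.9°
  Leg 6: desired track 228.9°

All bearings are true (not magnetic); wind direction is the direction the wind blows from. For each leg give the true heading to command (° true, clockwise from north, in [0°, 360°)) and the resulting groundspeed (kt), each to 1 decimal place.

Leg 1: desired track 231.2°; wind correction +2.7° → command heading 233.9°, groundspeed 108.1 kt
Leg 2: desired track 78.4°; wind correction -3.7° → command heading 74.7°, groundspeed 100.8 kt
Leg 3: desired track 41.2°; wind correction -2.2° → command heading 39.0°, groundspeed 97.4 kt
Leg 4: desired track 66.0°; wind correction -3.3° → command heading 62.7°, groundspeed 99.5 kt
Leg 5: desired track 232.9°; wind correction +2.8° → command heading 235.7°, groundspeed 107.9 kt
Leg 6: desired track 228.9°; wind correction +2.6° → command heading 231.5°, groundspeed 108.3 kt

Leg 1: heading=233.9°, groundspeed=108.1 kt
Leg 2: heading=74.7°, groundspeed=100.8 kt
Leg 3: heading=39.0°, groundspeed=97.4 kt
Leg 4: heading=62.7°, groundspeed=99.5 kt
Leg 5: heading=235.7°, groundspeed=107.9 kt
Leg 6: heading=231.5°, groundspeed=108.3 kt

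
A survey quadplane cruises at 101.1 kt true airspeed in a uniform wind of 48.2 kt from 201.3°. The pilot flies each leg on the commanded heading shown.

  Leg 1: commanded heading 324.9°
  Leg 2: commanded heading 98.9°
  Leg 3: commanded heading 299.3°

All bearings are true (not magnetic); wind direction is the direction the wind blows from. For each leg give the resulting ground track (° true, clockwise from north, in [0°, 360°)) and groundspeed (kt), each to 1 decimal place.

Leg 1: heading 324.9°; drift +17.4° → track 342.3°, groundspeed 133.9 kt
Leg 2: heading 98.9°; drift -22.9° → track 76.0°, groundspeed 121.0 kt
Leg 3: heading 299.3°; drift +23.9° → track 323.2°, groundspeed 117.9 kt

Leg 1: track=342.3°, groundspeed=133.9 kt
Leg 2: track=76.0°, groundspeed=121.0 kt
Leg 3: track=323.2°, groundspeed=117.9 kt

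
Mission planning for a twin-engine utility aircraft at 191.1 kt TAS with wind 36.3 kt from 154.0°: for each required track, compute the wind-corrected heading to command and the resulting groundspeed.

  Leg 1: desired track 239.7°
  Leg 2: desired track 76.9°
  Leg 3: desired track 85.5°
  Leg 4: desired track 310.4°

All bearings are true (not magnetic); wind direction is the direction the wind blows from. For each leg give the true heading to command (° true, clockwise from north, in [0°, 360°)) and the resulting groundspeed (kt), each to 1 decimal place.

Leg 1: desired track 239.7°; wind correction -10.9° → command heading 228.8°, groundspeed 184.9 kt
Leg 2: desired track 76.9°; wind correction +10.7° → command heading 87.6°, groundspeed 179.7 kt
Leg 3: desired track 85.5°; wind correction +10.2° → command heading 95.7°, groundspeed 174.8 kt
Leg 4: desired track 310.4°; wind correction -4.4° → command heading 306.0°, groundspeed 223.8 kt

Leg 1: heading=228.8°, groundspeed=184.9 kt
Leg 2: heading=87.6°, groundspeed=179.7 kt
Leg 3: heading=95.7°, groundspeed=174.8 kt
Leg 4: heading=306.0°, groundspeed=223.8 kt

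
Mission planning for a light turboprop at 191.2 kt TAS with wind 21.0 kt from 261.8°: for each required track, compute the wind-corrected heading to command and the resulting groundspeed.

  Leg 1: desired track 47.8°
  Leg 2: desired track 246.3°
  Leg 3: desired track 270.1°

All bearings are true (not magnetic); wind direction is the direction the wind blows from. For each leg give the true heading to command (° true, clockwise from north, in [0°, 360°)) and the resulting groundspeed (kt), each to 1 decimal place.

Leg 1: heading=44.3°, groundspeed=208.2 kt
Leg 2: heading=248.0°, groundspeed=170.9 kt
Leg 3: heading=269.2°, groundspeed=170.4 kt

Leg 1: desired track 47.8°; wind correction -3.5° → command heading 44.3°, groundspeed 208.2 kt
Leg 2: desired track 246.3°; wind correction +1.7° → command heading 248.0°, groundspeed 170.9 kt
Leg 3: desired track 270.1°; wind correction -0.9° → command heading 269.2°, groundspeed 170.4 kt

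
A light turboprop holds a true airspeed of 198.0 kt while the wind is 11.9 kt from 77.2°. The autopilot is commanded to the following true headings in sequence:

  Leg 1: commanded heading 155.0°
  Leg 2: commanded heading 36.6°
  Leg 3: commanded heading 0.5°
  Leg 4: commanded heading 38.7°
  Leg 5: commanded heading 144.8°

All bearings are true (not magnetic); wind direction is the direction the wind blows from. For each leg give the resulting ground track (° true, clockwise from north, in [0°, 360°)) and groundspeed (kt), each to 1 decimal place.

Leg 1: heading 155.0°; drift +3.4° → track 158.4°, groundspeed 195.8 kt
Leg 2: heading 36.6°; drift -2.3° → track 34.3°, groundspeed 189.1 kt
Leg 3: heading 0.5°; drift -3.4° → track 357.1°, groundspeed 195.6 kt
Leg 4: heading 38.7°; drift -2.2° → track 36.5°, groundspeed 188.8 kt
Leg 5: heading 144.8°; drift +3.3° → track 148.1°, groundspeed 193.8 kt

Leg 1: track=158.4°, groundspeed=195.8 kt
Leg 2: track=34.3°, groundspeed=189.1 kt
Leg 3: track=357.1°, groundspeed=195.6 kt
Leg 4: track=36.5°, groundspeed=188.8 kt
Leg 5: track=148.1°, groundspeed=193.8 kt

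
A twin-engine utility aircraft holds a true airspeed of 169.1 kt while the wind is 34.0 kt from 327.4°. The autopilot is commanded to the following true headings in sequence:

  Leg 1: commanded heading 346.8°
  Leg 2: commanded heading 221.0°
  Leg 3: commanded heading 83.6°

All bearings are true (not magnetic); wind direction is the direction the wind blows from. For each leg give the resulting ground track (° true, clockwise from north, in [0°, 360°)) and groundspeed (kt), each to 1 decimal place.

Leg 1: heading 346.8°; drift +4.7° → track 351.5°, groundspeed 137.5 kt
Leg 2: heading 221.0°; drift -10.3° → track 210.7°, groundspeed 181.7 kt
Leg 3: heading 83.6°; drift +9.4° → track 93.0°, groundspeed 186.6 kt

Leg 1: track=351.5°, groundspeed=137.5 kt
Leg 2: track=210.7°, groundspeed=181.7 kt
Leg 3: track=93.0°, groundspeed=186.6 kt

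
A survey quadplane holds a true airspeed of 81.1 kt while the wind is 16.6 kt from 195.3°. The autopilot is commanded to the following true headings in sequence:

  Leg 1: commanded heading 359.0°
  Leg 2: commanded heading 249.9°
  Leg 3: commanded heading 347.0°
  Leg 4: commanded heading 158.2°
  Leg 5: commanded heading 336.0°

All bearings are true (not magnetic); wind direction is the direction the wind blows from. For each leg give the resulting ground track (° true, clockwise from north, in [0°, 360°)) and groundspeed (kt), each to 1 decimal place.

Leg 1: track=1.7°, groundspeed=97.1 kt
Leg 2: track=260.6°, groundspeed=72.8 kt
Leg 3: track=351.7°, groundspeed=96.0 kt
Leg 4: track=149.8°, groundspeed=68.6 kt
Leg 5: track=342.4°, groundspeed=94.5 kt

Leg 1: heading 359.0°; drift +2.7° → track 1.7°, groundspeed 97.1 kt
Leg 2: heading 249.9°; drift +10.7° → track 260.6°, groundspeed 72.8 kt
Leg 3: heading 347.0°; drift +4.7° → track 351.7°, groundspeed 96.0 kt
Leg 4: heading 158.2°; drift -8.4° → track 149.8°, groundspeed 68.6 kt
Leg 5: heading 336.0°; drift +6.4° → track 342.4°, groundspeed 94.5 kt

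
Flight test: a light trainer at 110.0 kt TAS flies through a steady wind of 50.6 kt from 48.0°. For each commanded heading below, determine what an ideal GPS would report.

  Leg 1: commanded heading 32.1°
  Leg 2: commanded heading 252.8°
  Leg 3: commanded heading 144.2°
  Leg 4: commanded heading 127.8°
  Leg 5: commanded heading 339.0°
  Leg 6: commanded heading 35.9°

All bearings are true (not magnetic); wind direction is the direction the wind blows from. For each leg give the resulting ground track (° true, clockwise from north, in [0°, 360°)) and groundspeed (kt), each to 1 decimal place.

Leg 1: heading 32.1°; drift -12.7° → track 19.4°, groundspeed 62.9 kt
Leg 2: heading 252.8°; drift -7.8° → track 245.0°, groundspeed 157.4 kt
Leg 3: heading 144.2°; drift +23.5° → track 167.7°, groundspeed 125.9 kt
Leg 4: heading 127.8°; drift +26.2° → track 154.0°, groundspeed 112.6 kt
Leg 5: heading 339.0°; drift -27.2° → track 311.8°, groundspeed 103.3 kt
Leg 6: heading 35.9°; drift -9.9° → track 26.0°, groundspeed 61.4 kt

Leg 1: track=19.4°, groundspeed=62.9 kt
Leg 2: track=245.0°, groundspeed=157.4 kt
Leg 3: track=167.7°, groundspeed=125.9 kt
Leg 4: track=154.0°, groundspeed=112.6 kt
Leg 5: track=311.8°, groundspeed=103.3 kt
Leg 6: track=26.0°, groundspeed=61.4 kt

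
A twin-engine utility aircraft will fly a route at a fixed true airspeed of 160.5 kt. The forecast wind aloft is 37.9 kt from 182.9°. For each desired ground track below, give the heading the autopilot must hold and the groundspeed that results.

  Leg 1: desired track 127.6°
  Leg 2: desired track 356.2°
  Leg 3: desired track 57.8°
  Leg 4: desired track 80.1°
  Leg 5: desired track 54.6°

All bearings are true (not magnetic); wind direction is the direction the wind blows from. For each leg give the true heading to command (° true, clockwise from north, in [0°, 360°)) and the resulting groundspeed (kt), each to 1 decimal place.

Leg 1: desired track 127.6°; wind correction +11.2° → command heading 138.8°, groundspeed 135.9 kt
Leg 2: desired track 356.2°; wind correction -1.6° → command heading 354.6°, groundspeed 198.1 kt
Leg 3: desired track 57.8°; wind correction +11.1° → command heading 68.9°, groundspeed 179.3 kt
Leg 4: desired track 80.1°; wind correction +13.3° → command heading 93.4°, groundspeed 164.6 kt
Leg 5: desired track 54.6°; wind correction +10.7° → command heading 65.3°, groundspeed 181.2 kt

Leg 1: heading=138.8°, groundspeed=135.9 kt
Leg 2: heading=354.6°, groundspeed=198.1 kt
Leg 3: heading=68.9°, groundspeed=179.3 kt
Leg 4: heading=93.4°, groundspeed=164.6 kt
Leg 5: heading=65.3°, groundspeed=181.2 kt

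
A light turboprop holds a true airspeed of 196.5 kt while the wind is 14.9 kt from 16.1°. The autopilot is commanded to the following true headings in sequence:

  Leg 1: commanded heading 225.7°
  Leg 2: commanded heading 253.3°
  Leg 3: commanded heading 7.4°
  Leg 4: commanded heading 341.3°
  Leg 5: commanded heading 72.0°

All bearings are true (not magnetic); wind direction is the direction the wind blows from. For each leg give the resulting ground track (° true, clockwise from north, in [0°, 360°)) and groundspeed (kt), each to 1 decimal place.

Leg 1: track=223.7°, groundspeed=209.6 kt
Leg 2: track=249.8°, groundspeed=205.0 kt
Leg 3: track=6.7°, groundspeed=181.8 kt
Leg 4: track=338.7°, groundspeed=184.5 kt
Leg 5: track=75.8°, groundspeed=188.6 kt

Leg 1: heading 225.7°; drift -2.0° → track 223.7°, groundspeed 209.6 kt
Leg 2: heading 253.3°; drift -3.5° → track 249.8°, groundspeed 205.0 kt
Leg 3: heading 7.4°; drift -0.7° → track 6.7°, groundspeed 181.8 kt
Leg 4: heading 341.3°; drift -2.6° → track 338.7°, groundspeed 184.5 kt
Leg 5: heading 72.0°; drift +3.8° → track 75.8°, groundspeed 188.6 kt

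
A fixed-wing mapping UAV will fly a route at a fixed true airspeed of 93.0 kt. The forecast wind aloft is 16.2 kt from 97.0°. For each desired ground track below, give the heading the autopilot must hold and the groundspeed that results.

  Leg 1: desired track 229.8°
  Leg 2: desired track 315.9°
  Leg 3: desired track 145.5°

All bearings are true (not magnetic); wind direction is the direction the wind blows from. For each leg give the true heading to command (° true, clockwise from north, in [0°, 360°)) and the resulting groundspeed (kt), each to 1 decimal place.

Leg 1: heading=222.5°, groundspeed=103.2 kt
Leg 2: heading=322.2°, groundspeed=105.0 kt
Leg 3: heading=138.0°, groundspeed=81.5 kt

Leg 1: desired track 229.8°; wind correction -7.3° → command heading 222.5°, groundspeed 103.2 kt
Leg 2: desired track 315.9°; wind correction +6.3° → command heading 322.2°, groundspeed 105.0 kt
Leg 3: desired track 145.5°; wind correction -7.5° → command heading 138.0°, groundspeed 81.5 kt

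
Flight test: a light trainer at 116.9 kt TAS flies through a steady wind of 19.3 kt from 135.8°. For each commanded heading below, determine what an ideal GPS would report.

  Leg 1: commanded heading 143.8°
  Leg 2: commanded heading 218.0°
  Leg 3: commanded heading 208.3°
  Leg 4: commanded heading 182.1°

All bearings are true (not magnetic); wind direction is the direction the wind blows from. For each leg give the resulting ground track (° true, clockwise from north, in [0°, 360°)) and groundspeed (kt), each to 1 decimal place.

Leg 1: heading 143.8°; drift +1.6° → track 145.4°, groundspeed 97.8 kt
Leg 2: heading 218.0°; drift +9.5° → track 227.5°, groundspeed 115.9 kt
Leg 3: heading 208.3°; drift +9.4° → track 217.7°, groundspeed 112.6 kt
Leg 4: heading 182.1°; drift +7.7° → track 189.8°, groundspeed 104.5 kt

Leg 1: track=145.4°, groundspeed=97.8 kt
Leg 2: track=227.5°, groundspeed=115.9 kt
Leg 3: track=217.7°, groundspeed=112.6 kt
Leg 4: track=189.8°, groundspeed=104.5 kt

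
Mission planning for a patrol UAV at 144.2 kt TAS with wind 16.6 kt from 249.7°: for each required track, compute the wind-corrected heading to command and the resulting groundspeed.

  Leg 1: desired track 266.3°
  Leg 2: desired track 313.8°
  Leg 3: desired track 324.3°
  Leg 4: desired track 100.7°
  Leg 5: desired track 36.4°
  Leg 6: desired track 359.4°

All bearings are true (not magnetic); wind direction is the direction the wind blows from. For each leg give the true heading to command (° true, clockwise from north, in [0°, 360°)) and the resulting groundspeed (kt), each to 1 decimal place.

Leg 1: desired track 266.3°; wind correction -1.9° → command heading 264.4°, groundspeed 128.2 kt
Leg 2: desired track 313.8°; wind correction -5.9° → command heading 307.9°, groundspeed 136.2 kt
Leg 3: desired track 324.3°; wind correction -6.4° → command heading 317.9°, groundspeed 138.9 kt
Leg 4: desired track 100.7°; wind correction +3.4° → command heading 104.1°, groundspeed 158.2 kt
Leg 5: desired track 36.4°; wind correction -3.6° → command heading 32.8°, groundspeed 157.8 kt
Leg 6: desired track 359.4°; wind correction -6.2° → command heading 353.2°, groundspeed 148.9 kt

Leg 1: heading=264.4°, groundspeed=128.2 kt
Leg 2: heading=307.9°, groundspeed=136.2 kt
Leg 3: heading=317.9°, groundspeed=138.9 kt
Leg 4: heading=104.1°, groundspeed=158.2 kt
Leg 5: heading=32.8°, groundspeed=157.8 kt
Leg 6: heading=353.2°, groundspeed=148.9 kt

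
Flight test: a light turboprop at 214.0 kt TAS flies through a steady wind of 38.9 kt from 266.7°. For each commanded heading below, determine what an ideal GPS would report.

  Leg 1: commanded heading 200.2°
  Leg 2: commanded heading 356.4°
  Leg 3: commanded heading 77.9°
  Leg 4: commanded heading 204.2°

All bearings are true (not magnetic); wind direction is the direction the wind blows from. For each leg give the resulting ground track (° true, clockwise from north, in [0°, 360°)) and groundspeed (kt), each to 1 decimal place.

Leg 1: track=190.0°, groundspeed=201.7 kt
Leg 2: track=6.7°, groundspeed=217.3 kt
Leg 3: track=79.3°, groundspeed=252.5 kt
Leg 4: track=194.2°, groundspeed=199.1 kt

Leg 1: heading 200.2°; drift -10.2° → track 190.0°, groundspeed 201.7 kt
Leg 2: heading 356.4°; drift +10.3° → track 6.7°, groundspeed 217.3 kt
Leg 3: heading 77.9°; drift +1.4° → track 79.3°, groundspeed 252.5 kt
Leg 4: heading 204.2°; drift -10.0° → track 194.2°, groundspeed 199.1 kt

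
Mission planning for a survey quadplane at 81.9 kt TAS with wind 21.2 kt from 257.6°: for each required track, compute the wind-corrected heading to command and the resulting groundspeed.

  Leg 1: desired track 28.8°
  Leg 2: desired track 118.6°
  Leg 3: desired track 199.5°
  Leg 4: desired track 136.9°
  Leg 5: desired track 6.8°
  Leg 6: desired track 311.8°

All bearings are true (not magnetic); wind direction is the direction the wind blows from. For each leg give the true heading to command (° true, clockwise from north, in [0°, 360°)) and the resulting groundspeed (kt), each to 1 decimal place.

Leg 1: heading=17.6°, groundspeed=94.3 kt
Leg 2: heading=128.4°, groundspeed=96.7 kt
Leg 3: heading=212.2°, groundspeed=68.7 kt
Leg 4: heading=149.8°, groundspeed=90.7 kt
Leg 5: heading=352.7°, groundspeed=86.4 kt
Leg 6: heading=299.7°, groundspeed=67.7 kt

Leg 1: desired track 28.8°; wind correction -11.2° → command heading 17.6°, groundspeed 94.3 kt
Leg 2: desired track 118.6°; wind correction +9.8° → command heading 128.4°, groundspeed 96.7 kt
Leg 3: desired track 199.5°; wind correction +12.7° → command heading 212.2°, groundspeed 68.7 kt
Leg 4: desired track 136.9°; wind correction +12.9° → command heading 149.8°, groundspeed 90.7 kt
Leg 5: desired track 6.8°; wind correction -14.1° → command heading 352.7°, groundspeed 86.4 kt
Leg 6: desired track 311.8°; wind correction -12.1° → command heading 299.7°, groundspeed 67.7 kt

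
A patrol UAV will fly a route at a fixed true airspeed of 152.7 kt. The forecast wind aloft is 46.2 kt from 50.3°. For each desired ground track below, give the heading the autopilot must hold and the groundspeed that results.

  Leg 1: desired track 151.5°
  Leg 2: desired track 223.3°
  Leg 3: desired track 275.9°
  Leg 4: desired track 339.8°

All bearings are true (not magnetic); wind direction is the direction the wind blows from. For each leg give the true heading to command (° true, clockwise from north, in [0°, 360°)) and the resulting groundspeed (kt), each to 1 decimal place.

Leg 1: heading=134.2°, groundspeed=154.8 kt
Leg 2: heading=221.2°, groundspeed=198.5 kt
Leg 3: heading=288.4°, groundspeed=181.4 kt
Leg 4: heading=356.4°, groundspeed=130.9 kt

Leg 1: desired track 151.5°; wind correction -17.3° → command heading 134.2°, groundspeed 154.8 kt
Leg 2: desired track 223.3°; wind correction -2.1° → command heading 221.2°, groundspeed 198.5 kt
Leg 3: desired track 275.9°; wind correction +12.5° → command heading 288.4°, groundspeed 181.4 kt
Leg 4: desired track 339.8°; wind correction +16.6° → command heading 356.4°, groundspeed 130.9 kt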